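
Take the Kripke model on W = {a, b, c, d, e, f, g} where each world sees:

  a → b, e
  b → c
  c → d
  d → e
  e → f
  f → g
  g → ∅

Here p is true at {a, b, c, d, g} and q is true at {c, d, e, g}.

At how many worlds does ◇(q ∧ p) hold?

3

a: successors {b, e}; q ∧ p there: b:F, e:F. ✗
b: successors {c}; q ∧ p there: c:T. ✓
c: successors {d}; q ∧ p there: d:T. ✓
d: successors {e}; q ∧ p there: e:F. ✗
e: successors {f}; q ∧ p there: f:F. ✗
f: successors {g}; q ∧ p there: g:T. ✓
g: no successors, so ◇(q ∧ p) fails. ✗
Satisfying worlds: {b, c, f}.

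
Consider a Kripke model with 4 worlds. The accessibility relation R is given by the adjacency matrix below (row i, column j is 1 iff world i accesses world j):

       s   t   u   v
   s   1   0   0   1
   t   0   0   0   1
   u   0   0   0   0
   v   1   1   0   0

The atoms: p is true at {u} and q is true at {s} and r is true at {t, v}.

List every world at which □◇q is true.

s: successors {s, v}; ◇q there: s:T, v:T. ✓
t: successors {v}; ◇q there: v:T. ✓
u: no successors, so □◇q holds vacuously. ✓
v: successors {s, t}; ◇q there: s:T, t:F. ✗

{s, t, u}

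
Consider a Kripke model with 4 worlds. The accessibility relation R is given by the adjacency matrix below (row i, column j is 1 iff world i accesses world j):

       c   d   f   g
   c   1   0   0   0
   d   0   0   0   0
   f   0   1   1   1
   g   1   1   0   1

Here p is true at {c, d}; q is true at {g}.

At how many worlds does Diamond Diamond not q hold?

3

c: successors {c}; Diamond not q there: c:T. ✓
d: no successors, so Diamond Diamond not q fails. ✗
f: successors {d, f, g}; Diamond not q there: d:F, f:T, g:T. ✓
g: successors {c, d, g}; Diamond not q there: c:T, d:F, g:T. ✓
Satisfying worlds: {c, f, g}.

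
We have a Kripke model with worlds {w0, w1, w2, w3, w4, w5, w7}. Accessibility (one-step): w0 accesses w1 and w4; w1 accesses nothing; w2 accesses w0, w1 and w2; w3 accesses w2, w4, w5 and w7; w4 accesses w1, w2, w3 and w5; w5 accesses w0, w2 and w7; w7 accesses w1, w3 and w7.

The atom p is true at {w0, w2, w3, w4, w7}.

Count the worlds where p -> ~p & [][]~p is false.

5

w0: p is T, ~p & [][]~p is F. ✗
w1: p is F, ~p & [][]~p is T. ✓
w2: p is T, ~p & [][]~p is F. ✗
w3: p is T, ~p & [][]~p is F. ✗
w4: p is T, ~p & [][]~p is F. ✗
w5: p is F, ~p & [][]~p is F. ✓
w7: p is T, ~p & [][]~p is F. ✗
Satisfying worlds: {w1, w5}.
So p -> ~p & [][]~p fails at the other 5 worlds.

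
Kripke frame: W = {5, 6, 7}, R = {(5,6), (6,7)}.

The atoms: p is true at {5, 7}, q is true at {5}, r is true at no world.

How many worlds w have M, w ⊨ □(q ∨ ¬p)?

5: successors {6}; q ∨ ¬p there: 6:T. ✓
6: successors {7}; q ∨ ¬p there: 7:F. ✗
7: no successors, so □(q ∨ ¬p) holds vacuously. ✓
Satisfying worlds: {5, 7}.

2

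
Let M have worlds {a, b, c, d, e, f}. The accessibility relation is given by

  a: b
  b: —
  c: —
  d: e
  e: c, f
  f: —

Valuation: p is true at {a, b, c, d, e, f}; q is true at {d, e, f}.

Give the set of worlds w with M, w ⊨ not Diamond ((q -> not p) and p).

a: Diamond ((q -> not p) and p) is T. ✗
b: Diamond ((q -> not p) and p) is F. ✓
c: Diamond ((q -> not p) and p) is F. ✓
d: Diamond ((q -> not p) and p) is F. ✓
e: Diamond ((q -> not p) and p) is T. ✗
f: Diamond ((q -> not p) and p) is F. ✓

{b, c, d, f}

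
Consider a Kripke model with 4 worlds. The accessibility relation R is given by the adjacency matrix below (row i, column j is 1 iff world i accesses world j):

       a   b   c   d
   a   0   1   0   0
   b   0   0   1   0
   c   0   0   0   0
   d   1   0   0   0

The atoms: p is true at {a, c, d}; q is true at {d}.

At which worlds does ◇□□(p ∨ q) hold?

{a, b, d}

a: successors {b}; □□(p ∨ q) there: b:T. ✓
b: successors {c}; □□(p ∨ q) there: c:T. ✓
c: no successors, so ◇□□(p ∨ q) fails. ✗
d: successors {a}; □□(p ∨ q) there: a:T. ✓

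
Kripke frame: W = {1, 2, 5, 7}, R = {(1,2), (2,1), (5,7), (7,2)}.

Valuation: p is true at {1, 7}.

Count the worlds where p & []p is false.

4

1: p is T, []p is F. ✗
2: p is F, []p is T. ✗
5: p is F, []p is T. ✗
7: p is T, []p is F. ✗
Satisfying worlds: ∅.
So p & []p fails at the other 4 worlds.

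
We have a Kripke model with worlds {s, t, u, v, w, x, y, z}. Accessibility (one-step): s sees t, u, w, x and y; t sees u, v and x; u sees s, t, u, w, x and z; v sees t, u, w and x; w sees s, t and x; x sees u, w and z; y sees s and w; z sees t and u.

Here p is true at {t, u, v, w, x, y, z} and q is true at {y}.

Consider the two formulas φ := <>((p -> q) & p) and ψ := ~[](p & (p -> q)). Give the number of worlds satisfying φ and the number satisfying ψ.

For <>((p -> q) & p):
s: successors {t, u, w, x, y}; (p -> q) & p there: t:F, u:F, w:F, x:F, y:T. ✓
t: successors {u, v, x}; (p -> q) & p there: u:F, v:F, x:F. ✗
u: successors {s, t, u, w, x, z}; (p -> q) & p there: s:F, t:F, u:F, w:F, x:F, z:F. ✗
v: successors {t, u, w, x}; (p -> q) & p there: t:F, u:F, w:F, x:F. ✗
w: successors {s, t, x}; (p -> q) & p there: s:F, t:F, x:F. ✗
x: successors {u, w, z}; (p -> q) & p there: u:F, w:F, z:F. ✗
y: successors {s, w}; (p -> q) & p there: s:F, w:F. ✗
z: successors {t, u}; (p -> q) & p there: t:F, u:F. ✗
— 1 world.
For ~[](p & (p -> q)):
s: [](p & (p -> q)) is F. ✓
t: [](p & (p -> q)) is F. ✓
u: [](p & (p -> q)) is F. ✓
v: [](p & (p -> q)) is F. ✓
w: [](p & (p -> q)) is F. ✓
x: [](p & (p -> q)) is F. ✓
y: [](p & (p -> q)) is F. ✓
z: [](p & (p -> q)) is F. ✓
— 8 worlds.

1 and 8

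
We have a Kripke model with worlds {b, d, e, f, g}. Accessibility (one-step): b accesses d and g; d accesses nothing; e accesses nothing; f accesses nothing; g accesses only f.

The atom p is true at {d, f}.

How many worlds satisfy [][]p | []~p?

b: [][]p is T, []~p is F. ✓
d: [][]p is T, []~p is T. ✓
e: [][]p is T, []~p is T. ✓
f: [][]p is T, []~p is T. ✓
g: [][]p is T, []~p is F. ✓
Satisfying worlds: {b, d, e, f, g}.

5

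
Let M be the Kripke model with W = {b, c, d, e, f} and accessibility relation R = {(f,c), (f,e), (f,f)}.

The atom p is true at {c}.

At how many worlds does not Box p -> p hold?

b: not Box p is F, p is F. ✓
c: not Box p is F, p is T. ✓
d: not Box p is F, p is F. ✓
e: not Box p is F, p is F. ✓
f: not Box p is T, p is F. ✗
Satisfying worlds: {b, c, d, e}.

4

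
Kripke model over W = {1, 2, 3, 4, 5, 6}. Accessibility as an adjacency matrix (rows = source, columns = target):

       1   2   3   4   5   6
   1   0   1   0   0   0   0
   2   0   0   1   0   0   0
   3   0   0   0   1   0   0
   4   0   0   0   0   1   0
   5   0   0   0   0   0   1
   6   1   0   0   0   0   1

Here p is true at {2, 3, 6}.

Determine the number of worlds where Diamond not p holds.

3

1: successors {2}; not p there: 2:F. ✗
2: successors {3}; not p there: 3:F. ✗
3: successors {4}; not p there: 4:T. ✓
4: successors {5}; not p there: 5:T. ✓
5: successors {6}; not p there: 6:F. ✗
6: successors {1, 6}; not p there: 1:T, 6:F. ✓
Satisfying worlds: {3, 4, 6}.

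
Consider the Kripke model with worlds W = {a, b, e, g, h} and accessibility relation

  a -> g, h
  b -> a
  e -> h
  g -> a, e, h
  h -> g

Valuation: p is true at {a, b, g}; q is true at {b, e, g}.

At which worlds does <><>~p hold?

a: successors {g, h}; <>~p there: g:T, h:F. ✓
b: successors {a}; <>~p there: a:T. ✓
e: successors {h}; <>~p there: h:F. ✗
g: successors {a, e, h}; <>~p there: a:T, e:T, h:F. ✓
h: successors {g}; <>~p there: g:T. ✓

{a, b, g, h}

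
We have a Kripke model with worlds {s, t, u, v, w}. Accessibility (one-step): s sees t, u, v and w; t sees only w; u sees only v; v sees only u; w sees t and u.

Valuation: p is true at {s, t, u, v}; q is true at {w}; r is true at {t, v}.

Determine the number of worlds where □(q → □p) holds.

s: successors {t, u, v, w}; q → □p there: t:T, u:T, v:T, w:T. ✓
t: successors {w}; q → □p there: w:T. ✓
u: successors {v}; q → □p there: v:T. ✓
v: successors {u}; q → □p there: u:T. ✓
w: successors {t, u}; q → □p there: t:T, u:T. ✓
Satisfying worlds: {s, t, u, v, w}.

5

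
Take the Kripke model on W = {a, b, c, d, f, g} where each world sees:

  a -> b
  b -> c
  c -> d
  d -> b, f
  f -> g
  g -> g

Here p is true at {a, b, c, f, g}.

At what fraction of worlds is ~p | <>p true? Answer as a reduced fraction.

a: ~p is F, <>p is T. ✓
b: ~p is F, <>p is T. ✓
c: ~p is F, <>p is F. ✗
d: ~p is T, <>p is T. ✓
f: ~p is F, <>p is T. ✓
g: ~p is F, <>p is T. ✓
That's 5 of 6 worlds, so 5/6.

5/6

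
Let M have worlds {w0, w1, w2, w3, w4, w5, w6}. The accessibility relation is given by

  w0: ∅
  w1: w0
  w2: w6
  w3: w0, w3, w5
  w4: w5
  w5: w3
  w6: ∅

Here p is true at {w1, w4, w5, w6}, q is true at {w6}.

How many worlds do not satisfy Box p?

w0: no successors, so Box p holds vacuously. ✓
w1: successors {w0}; p there: w0:F. ✗
w2: successors {w6}; p there: w6:T. ✓
w3: successors {w0, w3, w5}; p there: w0:F, w3:F, w5:T. ✗
w4: successors {w5}; p there: w5:T. ✓
w5: successors {w3}; p there: w3:F. ✗
w6: no successors, so Box p holds vacuously. ✓
Satisfying worlds: {w0, w2, w4, w6}.
So Box p fails at the other 3 worlds.

3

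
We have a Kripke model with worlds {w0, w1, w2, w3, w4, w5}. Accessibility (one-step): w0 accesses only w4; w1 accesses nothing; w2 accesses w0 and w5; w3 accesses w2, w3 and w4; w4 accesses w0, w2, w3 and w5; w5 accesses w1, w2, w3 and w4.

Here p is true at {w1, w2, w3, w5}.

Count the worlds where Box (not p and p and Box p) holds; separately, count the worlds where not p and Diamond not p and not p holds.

For Box (not p and p and Box p):
w0: successors {w4}; not p and p and Box p there: w4:F. ✗
w1: no successors, so Box (not p and p and Box p) holds vacuously. ✓
w2: successors {w0, w5}; not p and p and Box p there: w0:F, w5:F. ✗
w3: successors {w2, w3, w4}; not p and p and Box p there: w2:F, w3:F, w4:F. ✗
w4: successors {w0, w2, w3, w5}; not p and p and Box p there: w0:F, w2:F, w3:F, w5:F. ✗
w5: successors {w1, w2, w3, w4}; not p and p and Box p there: w1:F, w2:F, w3:F, w4:F. ✗
— 1 world.
For not p and Diamond not p and not p:
w0: not p and Diamond not p is T, not p is T. ✓
w1: not p and Diamond not p is F, not p is F. ✗
w2: not p and Diamond not p is F, not p is F. ✗
w3: not p and Diamond not p is F, not p is F. ✗
w4: not p and Diamond not p is T, not p is T. ✓
w5: not p and Diamond not p is F, not p is F. ✗
— 2 worlds.

1 and 2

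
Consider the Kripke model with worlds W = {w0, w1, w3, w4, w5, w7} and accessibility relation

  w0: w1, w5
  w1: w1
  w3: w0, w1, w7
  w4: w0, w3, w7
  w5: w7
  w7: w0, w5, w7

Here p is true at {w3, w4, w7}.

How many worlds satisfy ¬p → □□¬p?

w0: ¬p is T, □□¬p is F. ✗
w1: ¬p is T, □□¬p is T. ✓
w3: ¬p is F, □□¬p is F. ✓
w4: ¬p is F, □□¬p is F. ✓
w5: ¬p is T, □□¬p is F. ✗
w7: ¬p is F, □□¬p is F. ✓
Satisfying worlds: {w1, w3, w4, w7}.

4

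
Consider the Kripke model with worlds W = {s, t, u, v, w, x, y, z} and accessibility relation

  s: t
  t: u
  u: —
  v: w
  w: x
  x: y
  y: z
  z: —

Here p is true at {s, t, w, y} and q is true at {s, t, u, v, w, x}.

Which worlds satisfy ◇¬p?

s: successors {t}; ¬p there: t:F. ✗
t: successors {u}; ¬p there: u:T. ✓
u: no successors, so ◇¬p fails. ✗
v: successors {w}; ¬p there: w:F. ✗
w: successors {x}; ¬p there: x:T. ✓
x: successors {y}; ¬p there: y:F. ✗
y: successors {z}; ¬p there: z:T. ✓
z: no successors, so ◇¬p fails. ✗

{t, w, y}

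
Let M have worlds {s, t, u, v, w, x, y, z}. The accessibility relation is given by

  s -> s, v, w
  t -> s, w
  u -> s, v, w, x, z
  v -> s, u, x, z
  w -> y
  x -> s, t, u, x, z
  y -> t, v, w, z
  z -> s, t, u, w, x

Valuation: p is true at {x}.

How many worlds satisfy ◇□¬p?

8

s: successors {s, v, w}; □¬p there: s:T, v:F, w:T. ✓
t: successors {s, w}; □¬p there: s:T, w:T. ✓
u: successors {s, v, w, x, z}; □¬p there: s:T, v:F, w:T, x:F, z:F. ✓
v: successors {s, u, x, z}; □¬p there: s:T, u:F, x:F, z:F. ✓
w: successors {y}; □¬p there: y:T. ✓
x: successors {s, t, u, x, z}; □¬p there: s:T, t:T, u:F, x:F, z:F. ✓
y: successors {t, v, w, z}; □¬p there: t:T, v:F, w:T, z:F. ✓
z: successors {s, t, u, w, x}; □¬p there: s:T, t:T, u:F, w:T, x:F. ✓
Satisfying worlds: {s, t, u, v, w, x, y, z}.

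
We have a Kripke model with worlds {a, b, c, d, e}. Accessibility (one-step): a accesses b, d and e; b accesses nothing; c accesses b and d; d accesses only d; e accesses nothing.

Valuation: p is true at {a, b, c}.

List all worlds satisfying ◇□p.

{a, c}

a: successors {b, d, e}; □p there: b:T, d:F, e:T. ✓
b: no successors, so ◇□p fails. ✗
c: successors {b, d}; □p there: b:T, d:F. ✓
d: successors {d}; □p there: d:F. ✗
e: no successors, so ◇□p fails. ✗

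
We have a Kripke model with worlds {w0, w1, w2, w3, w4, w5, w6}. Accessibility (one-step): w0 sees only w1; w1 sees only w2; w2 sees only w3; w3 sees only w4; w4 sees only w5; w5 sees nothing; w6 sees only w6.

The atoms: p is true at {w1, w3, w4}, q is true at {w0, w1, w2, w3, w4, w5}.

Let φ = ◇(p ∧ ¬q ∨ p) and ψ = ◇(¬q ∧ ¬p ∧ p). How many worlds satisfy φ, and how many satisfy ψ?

For ◇(p ∧ ¬q ∨ p):
w0: successors {w1}; p ∧ ¬q ∨ p there: w1:T. ✓
w1: successors {w2}; p ∧ ¬q ∨ p there: w2:F. ✗
w2: successors {w3}; p ∧ ¬q ∨ p there: w3:T. ✓
w3: successors {w4}; p ∧ ¬q ∨ p there: w4:T. ✓
w4: successors {w5}; p ∧ ¬q ∨ p there: w5:F. ✗
w5: no successors, so ◇(p ∧ ¬q ∨ p) fails. ✗
w6: successors {w6}; p ∧ ¬q ∨ p there: w6:F. ✗
— 3 worlds.
For ◇(¬q ∧ ¬p ∧ p):
w0: successors {w1}; ¬q ∧ ¬p ∧ p there: w1:F. ✗
w1: successors {w2}; ¬q ∧ ¬p ∧ p there: w2:F. ✗
w2: successors {w3}; ¬q ∧ ¬p ∧ p there: w3:F. ✗
w3: successors {w4}; ¬q ∧ ¬p ∧ p there: w4:F. ✗
w4: successors {w5}; ¬q ∧ ¬p ∧ p there: w5:F. ✗
w5: no successors, so ◇(¬q ∧ ¬p ∧ p) fails. ✗
w6: successors {w6}; ¬q ∧ ¬p ∧ p there: w6:F. ✗
— 0 worlds.

3 and 0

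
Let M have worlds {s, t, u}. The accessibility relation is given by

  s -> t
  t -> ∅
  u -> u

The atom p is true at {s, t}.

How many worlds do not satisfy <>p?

2

s: successors {t}; p there: t:T. ✓
t: no successors, so <>p fails. ✗
u: successors {u}; p there: u:F. ✗
Satisfying worlds: {s}.
So <>p fails at the other 2 worlds.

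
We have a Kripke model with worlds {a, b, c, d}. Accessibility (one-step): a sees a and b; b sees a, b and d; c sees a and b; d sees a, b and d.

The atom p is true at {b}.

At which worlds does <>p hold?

a: successors {a, b}; p there: a:F, b:T. ✓
b: successors {a, b, d}; p there: a:F, b:T, d:F. ✓
c: successors {a, b}; p there: a:F, b:T. ✓
d: successors {a, b, d}; p there: a:F, b:T, d:F. ✓

{a, b, c, d}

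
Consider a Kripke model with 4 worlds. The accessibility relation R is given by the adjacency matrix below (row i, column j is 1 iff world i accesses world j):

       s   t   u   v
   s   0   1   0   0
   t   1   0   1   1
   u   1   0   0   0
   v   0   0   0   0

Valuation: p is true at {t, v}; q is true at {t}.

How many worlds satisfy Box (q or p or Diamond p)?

3

s: successors {t}; q or p or Diamond p there: t:T. ✓
t: successors {s, u, v}; q or p or Diamond p there: s:T, u:F, v:T. ✗
u: successors {s}; q or p or Diamond p there: s:T. ✓
v: no successors, so Box (q or p or Diamond p) holds vacuously. ✓
Satisfying worlds: {s, u, v}.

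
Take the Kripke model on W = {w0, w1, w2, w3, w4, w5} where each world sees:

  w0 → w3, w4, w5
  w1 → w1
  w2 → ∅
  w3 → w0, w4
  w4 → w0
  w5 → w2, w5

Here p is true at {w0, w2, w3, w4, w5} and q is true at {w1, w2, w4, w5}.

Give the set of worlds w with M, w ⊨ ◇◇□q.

w0: successors {w3, w4, w5}; ◇□q there: w3:F, w4:F, w5:T. ✓
w1: successors {w1}; ◇□q there: w1:T. ✓
w2: no successors, so ◇◇□q fails. ✗
w3: successors {w0, w4}; ◇□q there: w0:T, w4:F. ✓
w4: successors {w0}; ◇□q there: w0:T. ✓
w5: successors {w2, w5}; ◇□q there: w2:F, w5:T. ✓

{w0, w1, w3, w4, w5}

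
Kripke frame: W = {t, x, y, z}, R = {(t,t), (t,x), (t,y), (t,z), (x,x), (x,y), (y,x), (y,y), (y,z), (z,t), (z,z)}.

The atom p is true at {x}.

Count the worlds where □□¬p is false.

t: successors {t, x, y, z}; □¬p there: t:F, x:F, y:F, z:T. ✗
x: successors {x, y}; □¬p there: x:F, y:F. ✗
y: successors {x, y, z}; □¬p there: x:F, y:F, z:T. ✗
z: successors {t, z}; □¬p there: t:F, z:T. ✗
Satisfying worlds: ∅.
So □□¬p fails at the other 4 worlds.

4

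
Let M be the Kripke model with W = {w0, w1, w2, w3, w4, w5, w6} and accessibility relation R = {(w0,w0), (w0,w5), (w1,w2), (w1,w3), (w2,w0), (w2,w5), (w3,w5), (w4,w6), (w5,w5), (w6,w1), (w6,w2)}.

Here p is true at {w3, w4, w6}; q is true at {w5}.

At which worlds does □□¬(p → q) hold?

∅

w0: successors {w0, w5}; □¬(p → q) there: w0:F, w5:F. ✗
w1: successors {w2, w3}; □¬(p → q) there: w2:F, w3:F. ✗
w2: successors {w0, w5}; □¬(p → q) there: w0:F, w5:F. ✗
w3: successors {w5}; □¬(p → q) there: w5:F. ✗
w4: successors {w6}; □¬(p → q) there: w6:F. ✗
w5: successors {w5}; □¬(p → q) there: w5:F. ✗
w6: successors {w1, w2}; □¬(p → q) there: w1:F, w2:F. ✗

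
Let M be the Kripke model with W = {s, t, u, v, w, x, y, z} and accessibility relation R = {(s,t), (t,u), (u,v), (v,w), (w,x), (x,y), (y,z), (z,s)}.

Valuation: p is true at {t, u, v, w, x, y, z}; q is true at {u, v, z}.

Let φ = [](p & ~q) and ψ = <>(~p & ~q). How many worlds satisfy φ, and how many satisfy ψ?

For [](p & ~q):
s: successors {t}; p & ~q there: t:T. ✓
t: successors {u}; p & ~q there: u:F. ✗
u: successors {v}; p & ~q there: v:F. ✗
v: successors {w}; p & ~q there: w:T. ✓
w: successors {x}; p & ~q there: x:T. ✓
x: successors {y}; p & ~q there: y:T. ✓
y: successors {z}; p & ~q there: z:F. ✗
z: successors {s}; p & ~q there: s:F. ✗
— 4 worlds.
For <>(~p & ~q):
s: successors {t}; ~p & ~q there: t:F. ✗
t: successors {u}; ~p & ~q there: u:F. ✗
u: successors {v}; ~p & ~q there: v:F. ✗
v: successors {w}; ~p & ~q there: w:F. ✗
w: successors {x}; ~p & ~q there: x:F. ✗
x: successors {y}; ~p & ~q there: y:F. ✗
y: successors {z}; ~p & ~q there: z:F. ✗
z: successors {s}; ~p & ~q there: s:T. ✓
— 1 world.

4 and 1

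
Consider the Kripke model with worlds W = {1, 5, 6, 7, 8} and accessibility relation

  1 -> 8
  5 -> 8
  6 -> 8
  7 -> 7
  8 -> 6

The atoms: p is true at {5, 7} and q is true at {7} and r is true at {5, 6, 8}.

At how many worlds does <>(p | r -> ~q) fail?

1: successors {8}; p | r -> ~q there: 8:T. ✓
5: successors {8}; p | r -> ~q there: 8:T. ✓
6: successors {8}; p | r -> ~q there: 8:T. ✓
7: successors {7}; p | r -> ~q there: 7:F. ✗
8: successors {6}; p | r -> ~q there: 6:T. ✓
Satisfying worlds: {1, 5, 6, 8}.
So <>(p | r -> ~q) fails at the other 1 world.

1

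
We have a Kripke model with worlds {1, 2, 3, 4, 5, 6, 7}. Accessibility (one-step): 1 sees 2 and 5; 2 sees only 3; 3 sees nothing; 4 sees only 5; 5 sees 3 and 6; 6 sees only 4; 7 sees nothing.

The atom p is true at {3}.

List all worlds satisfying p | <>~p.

1: p is F, <>~p is T. ✓
2: p is F, <>~p is F. ✗
3: p is T, <>~p is F. ✓
4: p is F, <>~p is T. ✓
5: p is F, <>~p is T. ✓
6: p is F, <>~p is T. ✓
7: p is F, <>~p is F. ✗

{1, 3, 4, 5, 6}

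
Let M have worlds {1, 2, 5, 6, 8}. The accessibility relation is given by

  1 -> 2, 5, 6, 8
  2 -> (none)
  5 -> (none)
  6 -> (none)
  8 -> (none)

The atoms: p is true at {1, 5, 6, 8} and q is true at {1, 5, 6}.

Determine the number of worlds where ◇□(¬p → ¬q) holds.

1

1: successors {2, 5, 6, 8}; □(¬p → ¬q) there: 2:T, 5:T, 6:T, 8:T. ✓
2: no successors, so ◇□(¬p → ¬q) fails. ✗
5: no successors, so ◇□(¬p → ¬q) fails. ✗
6: no successors, so ◇□(¬p → ¬q) fails. ✗
8: no successors, so ◇□(¬p → ¬q) fails. ✗
Satisfying worlds: {1}.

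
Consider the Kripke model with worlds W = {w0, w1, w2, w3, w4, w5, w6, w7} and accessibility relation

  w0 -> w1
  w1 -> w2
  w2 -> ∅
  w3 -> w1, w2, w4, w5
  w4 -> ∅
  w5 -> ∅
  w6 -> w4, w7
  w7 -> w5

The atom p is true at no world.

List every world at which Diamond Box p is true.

{w1, w3, w6, w7}

w0: successors {w1}; Box p there: w1:F. ✗
w1: successors {w2}; Box p there: w2:T. ✓
w2: no successors, so Diamond Box p fails. ✗
w3: successors {w1, w2, w4, w5}; Box p there: w1:F, w2:T, w4:T, w5:T. ✓
w4: no successors, so Diamond Box p fails. ✗
w5: no successors, so Diamond Box p fails. ✗
w6: successors {w4, w7}; Box p there: w4:T, w7:F. ✓
w7: successors {w5}; Box p there: w5:T. ✓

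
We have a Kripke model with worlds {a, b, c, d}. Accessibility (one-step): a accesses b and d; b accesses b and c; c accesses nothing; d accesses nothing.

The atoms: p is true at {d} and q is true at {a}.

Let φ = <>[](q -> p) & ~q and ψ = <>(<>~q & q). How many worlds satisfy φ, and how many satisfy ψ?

1 and 0

For <>[](q -> p) & ~q:
a: <>[](q -> p) is T, ~q is F. ✗
b: <>[](q -> p) is T, ~q is T. ✓
c: <>[](q -> p) is F, ~q is T. ✗
d: <>[](q -> p) is F, ~q is T. ✗
— 1 world.
For <>(<>~q & q):
a: successors {b, d}; <>~q & q there: b:F, d:F. ✗
b: successors {b, c}; <>~q & q there: b:F, c:F. ✗
c: no successors, so <>(<>~q & q) fails. ✗
d: no successors, so <>(<>~q & q) fails. ✗
— 0 worlds.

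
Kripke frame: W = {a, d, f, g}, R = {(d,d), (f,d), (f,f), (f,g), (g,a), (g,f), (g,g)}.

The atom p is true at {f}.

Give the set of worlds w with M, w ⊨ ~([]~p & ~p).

a: []~p & ~p is T. ✗
d: []~p & ~p is T. ✗
f: []~p & ~p is F. ✓
g: []~p & ~p is F. ✓

{f, g}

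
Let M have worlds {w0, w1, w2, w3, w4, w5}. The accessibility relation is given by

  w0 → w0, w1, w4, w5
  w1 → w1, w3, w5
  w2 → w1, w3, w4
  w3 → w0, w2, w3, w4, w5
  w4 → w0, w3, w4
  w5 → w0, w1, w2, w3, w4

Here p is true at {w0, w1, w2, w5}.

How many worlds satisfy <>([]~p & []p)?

0

w0: successors {w0, w1, w4, w5}; []~p & []p there: w0:F, w1:F, w4:F, w5:F. ✗
w1: successors {w1, w3, w5}; []~p & []p there: w1:F, w3:F, w5:F. ✗
w2: successors {w1, w3, w4}; []~p & []p there: w1:F, w3:F, w4:F. ✗
w3: successors {w0, w2, w3, w4, w5}; []~p & []p there: w0:F, w2:F, w3:F, w4:F, w5:F. ✗
w4: successors {w0, w3, w4}; []~p & []p there: w0:F, w3:F, w4:F. ✗
w5: successors {w0, w1, w2, w3, w4}; []~p & []p there: w0:F, w1:F, w2:F, w3:F, w4:F. ✗
Satisfying worlds: ∅.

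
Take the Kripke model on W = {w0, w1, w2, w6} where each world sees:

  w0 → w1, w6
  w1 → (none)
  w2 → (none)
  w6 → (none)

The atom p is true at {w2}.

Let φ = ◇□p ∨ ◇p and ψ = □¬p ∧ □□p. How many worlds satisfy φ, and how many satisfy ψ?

1 and 4

For ◇□p ∨ ◇p:
w0: ◇□p is T, ◇p is F. ✓
w1: ◇□p is F, ◇p is F. ✗
w2: ◇□p is F, ◇p is F. ✗
w6: ◇□p is F, ◇p is F. ✗
— 1 world.
For □¬p ∧ □□p:
w0: □¬p is T, □□p is T. ✓
w1: □¬p is T, □□p is T. ✓
w2: □¬p is T, □□p is T. ✓
w6: □¬p is T, □□p is T. ✓
— 4 worlds.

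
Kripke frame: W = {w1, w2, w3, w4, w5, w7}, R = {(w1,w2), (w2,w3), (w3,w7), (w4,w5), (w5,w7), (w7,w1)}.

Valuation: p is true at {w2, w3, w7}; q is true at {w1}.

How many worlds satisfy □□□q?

2

w1: successors {w2}; □□q there: w2:F. ✗
w2: successors {w3}; □□q there: w3:T. ✓
w3: successors {w7}; □□q there: w7:F. ✗
w4: successors {w5}; □□q there: w5:T. ✓
w5: successors {w7}; □□q there: w7:F. ✗
w7: successors {w1}; □□q there: w1:F. ✗
Satisfying worlds: {w2, w4}.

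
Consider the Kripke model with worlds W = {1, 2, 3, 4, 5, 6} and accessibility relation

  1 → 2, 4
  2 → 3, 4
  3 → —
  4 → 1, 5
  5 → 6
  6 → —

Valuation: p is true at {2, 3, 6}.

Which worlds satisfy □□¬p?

1: successors {2, 4}; □¬p there: 2:F, 4:T. ✗
2: successors {3, 4}; □¬p there: 3:T, 4:T. ✓
3: no successors, so □□¬p holds vacuously. ✓
4: successors {1, 5}; □¬p there: 1:F, 5:F. ✗
5: successors {6}; □¬p there: 6:T. ✓
6: no successors, so □□¬p holds vacuously. ✓

{2, 3, 5, 6}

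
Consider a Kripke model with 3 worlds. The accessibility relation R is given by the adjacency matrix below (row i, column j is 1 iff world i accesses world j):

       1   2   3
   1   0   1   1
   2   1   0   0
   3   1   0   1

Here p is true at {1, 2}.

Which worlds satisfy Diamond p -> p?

1: Diamond p is T, p is T. ✓
2: Diamond p is T, p is T. ✓
3: Diamond p is T, p is F. ✗

{1, 2}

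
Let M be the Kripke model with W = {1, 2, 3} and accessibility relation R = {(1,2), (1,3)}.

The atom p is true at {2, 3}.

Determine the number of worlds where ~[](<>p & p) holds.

1: [](<>p & p) is F. ✓
2: [](<>p & p) is T. ✗
3: [](<>p & p) is T. ✗
Satisfying worlds: {1}.

1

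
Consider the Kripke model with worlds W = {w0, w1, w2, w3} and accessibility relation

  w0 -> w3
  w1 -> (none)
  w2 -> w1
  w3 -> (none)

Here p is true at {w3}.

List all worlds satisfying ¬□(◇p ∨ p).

{w2}

w0: □(◇p ∨ p) is T. ✗
w1: □(◇p ∨ p) is T. ✗
w2: □(◇p ∨ p) is F. ✓
w3: □(◇p ∨ p) is T. ✗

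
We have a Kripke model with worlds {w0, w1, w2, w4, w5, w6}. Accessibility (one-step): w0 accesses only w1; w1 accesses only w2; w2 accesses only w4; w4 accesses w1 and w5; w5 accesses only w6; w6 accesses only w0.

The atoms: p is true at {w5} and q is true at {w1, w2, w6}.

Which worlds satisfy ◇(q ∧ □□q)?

w0: successors {w1}; q ∧ □□q there: w1:F. ✗
w1: successors {w2}; q ∧ □□q there: w2:F. ✗
w2: successors {w4}; q ∧ □□q there: w4:F. ✗
w4: successors {w1, w5}; q ∧ □□q there: w1:F, w5:F. ✗
w5: successors {w6}; q ∧ □□q there: w6:T. ✓
w6: successors {w0}; q ∧ □□q there: w0:F. ✗

{w5}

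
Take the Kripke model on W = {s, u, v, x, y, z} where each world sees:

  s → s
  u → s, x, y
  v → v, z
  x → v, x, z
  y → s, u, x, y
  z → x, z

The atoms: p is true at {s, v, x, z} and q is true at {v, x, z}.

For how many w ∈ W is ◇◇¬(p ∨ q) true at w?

s: successors {s}; ◇¬(p ∨ q) there: s:F. ✗
u: successors {s, x, y}; ◇¬(p ∨ q) there: s:F, x:F, y:T. ✓
v: successors {v, z}; ◇¬(p ∨ q) there: v:F, z:F. ✗
x: successors {v, x, z}; ◇¬(p ∨ q) there: v:F, x:F, z:F. ✗
y: successors {s, u, x, y}; ◇¬(p ∨ q) there: s:F, u:T, x:F, y:T. ✓
z: successors {x, z}; ◇¬(p ∨ q) there: x:F, z:F. ✗
Satisfying worlds: {u, y}.

2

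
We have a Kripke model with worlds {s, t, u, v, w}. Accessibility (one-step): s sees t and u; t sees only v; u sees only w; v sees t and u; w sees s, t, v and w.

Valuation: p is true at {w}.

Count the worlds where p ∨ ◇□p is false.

s: p is F, ◇□p is T. ✓
t: p is F, ◇□p is F. ✗
u: p is F, ◇□p is F. ✗
v: p is F, ◇□p is T. ✓
w: p is T, ◇□p is F. ✓
Satisfying worlds: {s, v, w}.
So p ∨ ◇□p fails at the other 2 worlds.

2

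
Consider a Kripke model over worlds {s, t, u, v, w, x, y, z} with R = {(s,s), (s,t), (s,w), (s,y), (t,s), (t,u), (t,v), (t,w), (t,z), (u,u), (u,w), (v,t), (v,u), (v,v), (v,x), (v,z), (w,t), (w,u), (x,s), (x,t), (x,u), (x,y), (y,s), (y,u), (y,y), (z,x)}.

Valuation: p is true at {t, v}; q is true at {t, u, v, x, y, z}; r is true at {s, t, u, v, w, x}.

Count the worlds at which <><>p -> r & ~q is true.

s: <><>p is T, r & ~q is T. ✓
t: <><>p is T, r & ~q is F. ✗
u: <><>p is T, r & ~q is F. ✗
v: <><>p is T, r & ~q is F. ✗
w: <><>p is T, r & ~q is T. ✓
x: <><>p is T, r & ~q is F. ✗
y: <><>p is T, r & ~q is F. ✗
z: <><>p is T, r & ~q is F. ✗
Satisfying worlds: {s, w}.

2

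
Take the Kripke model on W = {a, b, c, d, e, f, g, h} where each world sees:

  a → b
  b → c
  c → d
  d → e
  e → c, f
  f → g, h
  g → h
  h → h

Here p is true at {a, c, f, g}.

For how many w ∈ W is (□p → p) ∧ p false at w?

4

a: □p → p is T, p is T. ✓
b: □p → p is F, p is F. ✗
c: □p → p is T, p is T. ✓
d: □p → p is T, p is F. ✗
e: □p → p is F, p is F. ✗
f: □p → p is T, p is T. ✓
g: □p → p is T, p is T. ✓
h: □p → p is T, p is F. ✗
Satisfying worlds: {a, c, f, g}.
So (□p → p) ∧ p fails at the other 4 worlds.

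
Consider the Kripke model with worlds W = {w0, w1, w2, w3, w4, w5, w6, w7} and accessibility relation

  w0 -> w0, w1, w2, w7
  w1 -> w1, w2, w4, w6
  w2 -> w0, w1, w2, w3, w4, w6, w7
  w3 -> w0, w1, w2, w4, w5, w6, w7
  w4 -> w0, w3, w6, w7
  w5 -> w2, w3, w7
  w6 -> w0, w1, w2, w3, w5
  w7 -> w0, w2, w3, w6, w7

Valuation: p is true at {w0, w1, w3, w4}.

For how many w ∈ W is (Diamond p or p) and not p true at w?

w0: Diamond p or p is T, not p is F. ✗
w1: Diamond p or p is T, not p is F. ✗
w2: Diamond p or p is T, not p is T. ✓
w3: Diamond p or p is T, not p is F. ✗
w4: Diamond p or p is T, not p is F. ✗
w5: Diamond p or p is T, not p is T. ✓
w6: Diamond p or p is T, not p is T. ✓
w7: Diamond p or p is T, not p is T. ✓
Satisfying worlds: {w2, w5, w6, w7}.

4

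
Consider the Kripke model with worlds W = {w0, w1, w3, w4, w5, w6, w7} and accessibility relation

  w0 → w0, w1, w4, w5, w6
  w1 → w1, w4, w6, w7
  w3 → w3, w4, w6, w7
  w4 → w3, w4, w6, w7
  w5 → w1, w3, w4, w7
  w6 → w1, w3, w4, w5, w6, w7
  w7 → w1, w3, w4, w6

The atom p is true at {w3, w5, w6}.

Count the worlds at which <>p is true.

w0: successors {w0, w1, w4, w5, w6}; p there: w0:F, w1:F, w4:F, w5:T, w6:T. ✓
w1: successors {w1, w4, w6, w7}; p there: w1:F, w4:F, w6:T, w7:F. ✓
w3: successors {w3, w4, w6, w7}; p there: w3:T, w4:F, w6:T, w7:F. ✓
w4: successors {w3, w4, w6, w7}; p there: w3:T, w4:F, w6:T, w7:F. ✓
w5: successors {w1, w3, w4, w7}; p there: w1:F, w3:T, w4:F, w7:F. ✓
w6: successors {w1, w3, w4, w5, w6, w7}; p there: w1:F, w3:T, w4:F, w5:T, w6:T, w7:F. ✓
w7: successors {w1, w3, w4, w6}; p there: w1:F, w3:T, w4:F, w6:T. ✓
Satisfying worlds: {w0, w1, w3, w4, w5, w6, w7}.

7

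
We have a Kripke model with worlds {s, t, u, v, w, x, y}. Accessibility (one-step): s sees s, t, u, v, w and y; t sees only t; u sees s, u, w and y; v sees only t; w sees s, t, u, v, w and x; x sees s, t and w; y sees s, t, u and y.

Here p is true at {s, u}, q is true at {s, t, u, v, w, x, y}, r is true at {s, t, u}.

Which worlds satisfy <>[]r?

s: successors {s, t, u, v, w, y}; []r there: s:F, t:T, u:F, v:T, w:F, y:F. ✓
t: successors {t}; []r there: t:T. ✓
u: successors {s, u, w, y}; []r there: s:F, u:F, w:F, y:F. ✗
v: successors {t}; []r there: t:T. ✓
w: successors {s, t, u, v, w, x}; []r there: s:F, t:T, u:F, v:T, w:F, x:F. ✓
x: successors {s, t, w}; []r there: s:F, t:T, w:F. ✓
y: successors {s, t, u, y}; []r there: s:F, t:T, u:F, y:F. ✓

{s, t, v, w, x, y}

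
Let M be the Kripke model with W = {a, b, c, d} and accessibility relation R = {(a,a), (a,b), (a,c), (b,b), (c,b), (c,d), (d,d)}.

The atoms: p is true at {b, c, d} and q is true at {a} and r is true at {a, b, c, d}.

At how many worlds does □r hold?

a: successors {a, b, c}; r there: a:T, b:T, c:T. ✓
b: successors {b}; r there: b:T. ✓
c: successors {b, d}; r there: b:T, d:T. ✓
d: successors {d}; r there: d:T. ✓
Satisfying worlds: {a, b, c, d}.

4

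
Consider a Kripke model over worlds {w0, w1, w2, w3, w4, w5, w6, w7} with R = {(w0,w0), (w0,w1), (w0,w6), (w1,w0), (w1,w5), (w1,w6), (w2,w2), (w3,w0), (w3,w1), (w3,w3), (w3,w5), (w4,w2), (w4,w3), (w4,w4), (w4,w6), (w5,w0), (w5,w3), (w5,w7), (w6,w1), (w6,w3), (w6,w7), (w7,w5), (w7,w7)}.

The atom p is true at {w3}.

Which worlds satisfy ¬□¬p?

w0: □¬p is T. ✗
w1: □¬p is T. ✗
w2: □¬p is T. ✗
w3: □¬p is F. ✓
w4: □¬p is F. ✓
w5: □¬p is F. ✓
w6: □¬p is F. ✓
w7: □¬p is T. ✗

{w3, w4, w5, w6}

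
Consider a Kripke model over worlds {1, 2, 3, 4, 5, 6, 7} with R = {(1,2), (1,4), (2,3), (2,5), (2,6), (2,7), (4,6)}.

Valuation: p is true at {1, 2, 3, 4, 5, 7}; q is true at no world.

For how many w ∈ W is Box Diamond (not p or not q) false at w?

2

1: successors {2, 4}; Diamond (not p or not q) there: 2:T, 4:T. ✓
2: successors {3, 5, 6, 7}; Diamond (not p or not q) there: 3:F, 5:F, 6:F, 7:F. ✗
3: no successors, so Box Diamond (not p or not q) holds vacuously. ✓
4: successors {6}; Diamond (not p or not q) there: 6:F. ✗
5: no successors, so Box Diamond (not p or not q) holds vacuously. ✓
6: no successors, so Box Diamond (not p or not q) holds vacuously. ✓
7: no successors, so Box Diamond (not p or not q) holds vacuously. ✓
Satisfying worlds: {1, 3, 5, 6, 7}.
So Box Diamond (not p or not q) fails at the other 2 worlds.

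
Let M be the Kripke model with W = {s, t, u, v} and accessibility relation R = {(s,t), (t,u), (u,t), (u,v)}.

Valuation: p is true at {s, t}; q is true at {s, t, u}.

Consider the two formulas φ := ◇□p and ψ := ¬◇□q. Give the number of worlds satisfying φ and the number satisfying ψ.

1 and 2

For ◇□p:
s: successors {t}; □p there: t:F. ✗
t: successors {u}; □p there: u:F. ✗
u: successors {t, v}; □p there: t:F, v:T. ✓
v: no successors, so ◇□p fails. ✗
— 1 world.
For ¬◇□q:
s: ◇□q is T. ✗
t: ◇□q is F. ✓
u: ◇□q is T. ✗
v: ◇□q is F. ✓
— 2 worlds.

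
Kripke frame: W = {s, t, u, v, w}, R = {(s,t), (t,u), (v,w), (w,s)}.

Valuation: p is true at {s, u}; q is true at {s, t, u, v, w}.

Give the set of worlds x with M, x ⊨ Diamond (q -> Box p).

s: successors {t}; q -> Box p there: t:T. ✓
t: successors {u}; q -> Box p there: u:T. ✓
u: no successors, so Diamond (q -> Box p) fails. ✗
v: successors {w}; q -> Box p there: w:T. ✓
w: successors {s}; q -> Box p there: s:F. ✗

{s, t, v}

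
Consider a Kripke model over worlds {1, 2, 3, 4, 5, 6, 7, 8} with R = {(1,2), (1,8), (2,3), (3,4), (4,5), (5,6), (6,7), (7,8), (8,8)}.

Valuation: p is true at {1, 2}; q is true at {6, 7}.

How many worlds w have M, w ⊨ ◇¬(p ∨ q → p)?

1: successors {2, 8}; ¬(p ∨ q → p) there: 2:F, 8:F. ✗
2: successors {3}; ¬(p ∨ q → p) there: 3:F. ✗
3: successors {4}; ¬(p ∨ q → p) there: 4:F. ✗
4: successors {5}; ¬(p ∨ q → p) there: 5:F. ✗
5: successors {6}; ¬(p ∨ q → p) there: 6:T. ✓
6: successors {7}; ¬(p ∨ q → p) there: 7:T. ✓
7: successors {8}; ¬(p ∨ q → p) there: 8:F. ✗
8: successors {8}; ¬(p ∨ q → p) there: 8:F. ✗
Satisfying worlds: {5, 6}.

2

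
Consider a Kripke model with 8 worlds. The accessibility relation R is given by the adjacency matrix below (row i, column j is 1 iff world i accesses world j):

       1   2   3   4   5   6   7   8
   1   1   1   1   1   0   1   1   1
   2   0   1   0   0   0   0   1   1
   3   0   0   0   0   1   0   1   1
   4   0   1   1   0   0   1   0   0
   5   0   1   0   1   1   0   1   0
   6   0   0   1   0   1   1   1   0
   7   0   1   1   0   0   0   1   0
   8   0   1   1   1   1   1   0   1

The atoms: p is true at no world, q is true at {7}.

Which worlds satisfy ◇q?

1: successors {1, 2, 3, 4, 6, 7, 8}; q there: 1:F, 2:F, 3:F, 4:F, 6:F, 7:T, 8:F. ✓
2: successors {2, 7, 8}; q there: 2:F, 7:T, 8:F. ✓
3: successors {5, 7, 8}; q there: 5:F, 7:T, 8:F. ✓
4: successors {2, 3, 6}; q there: 2:F, 3:F, 6:F. ✗
5: successors {2, 4, 5, 7}; q there: 2:F, 4:F, 5:F, 7:T. ✓
6: successors {3, 5, 6, 7}; q there: 3:F, 5:F, 6:F, 7:T. ✓
7: successors {2, 3, 7}; q there: 2:F, 3:F, 7:T. ✓
8: successors {2, 3, 4, 5, 6, 8}; q there: 2:F, 3:F, 4:F, 5:F, 6:F, 8:F. ✗

{1, 2, 3, 5, 6, 7}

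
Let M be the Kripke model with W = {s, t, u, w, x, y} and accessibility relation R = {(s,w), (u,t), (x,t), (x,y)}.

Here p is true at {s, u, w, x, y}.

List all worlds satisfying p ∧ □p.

s: p is T, □p is T. ✓
t: p is F, □p is T. ✗
u: p is T, □p is F. ✗
w: p is T, □p is T. ✓
x: p is T, □p is F. ✗
y: p is T, □p is T. ✓

{s, w, y}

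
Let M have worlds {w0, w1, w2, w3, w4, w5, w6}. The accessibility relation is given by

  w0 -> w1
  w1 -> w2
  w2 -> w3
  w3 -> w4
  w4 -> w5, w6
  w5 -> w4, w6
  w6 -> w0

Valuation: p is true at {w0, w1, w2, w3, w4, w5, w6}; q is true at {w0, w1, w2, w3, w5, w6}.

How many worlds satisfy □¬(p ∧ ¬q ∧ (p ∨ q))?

5

w0: successors {w1}; ¬(p ∧ ¬q ∧ (p ∨ q)) there: w1:T. ✓
w1: successors {w2}; ¬(p ∧ ¬q ∧ (p ∨ q)) there: w2:T. ✓
w2: successors {w3}; ¬(p ∧ ¬q ∧ (p ∨ q)) there: w3:T. ✓
w3: successors {w4}; ¬(p ∧ ¬q ∧ (p ∨ q)) there: w4:F. ✗
w4: successors {w5, w6}; ¬(p ∧ ¬q ∧ (p ∨ q)) there: w5:T, w6:T. ✓
w5: successors {w4, w6}; ¬(p ∧ ¬q ∧ (p ∨ q)) there: w4:F, w6:T. ✗
w6: successors {w0}; ¬(p ∧ ¬q ∧ (p ∨ q)) there: w0:T. ✓
Satisfying worlds: {w0, w1, w2, w4, w6}.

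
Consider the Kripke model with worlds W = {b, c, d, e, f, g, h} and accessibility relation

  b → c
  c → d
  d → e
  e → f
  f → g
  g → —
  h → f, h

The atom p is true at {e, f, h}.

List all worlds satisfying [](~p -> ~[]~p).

{c, d, e, g, h}

b: successors {c}; ~p -> ~[]~p there: c:F. ✗
c: successors {d}; ~p -> ~[]~p there: d:T. ✓
d: successors {e}; ~p -> ~[]~p there: e:T. ✓
e: successors {f}; ~p -> ~[]~p there: f:T. ✓
f: successors {g}; ~p -> ~[]~p there: g:F. ✗
g: no successors, so [](~p -> ~[]~p) holds vacuously. ✓
h: successors {f, h}; ~p -> ~[]~p there: f:T, h:T. ✓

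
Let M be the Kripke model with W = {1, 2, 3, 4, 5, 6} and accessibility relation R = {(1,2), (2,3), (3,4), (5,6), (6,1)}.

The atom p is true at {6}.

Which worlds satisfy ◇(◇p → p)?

1: successors {2}; ◇p → p there: 2:T. ✓
2: successors {3}; ◇p → p there: 3:T. ✓
3: successors {4}; ◇p → p there: 4:T. ✓
4: no successors, so ◇(◇p → p) fails. ✗
5: successors {6}; ◇p → p there: 6:T. ✓
6: successors {1}; ◇p → p there: 1:T. ✓

{1, 2, 3, 5, 6}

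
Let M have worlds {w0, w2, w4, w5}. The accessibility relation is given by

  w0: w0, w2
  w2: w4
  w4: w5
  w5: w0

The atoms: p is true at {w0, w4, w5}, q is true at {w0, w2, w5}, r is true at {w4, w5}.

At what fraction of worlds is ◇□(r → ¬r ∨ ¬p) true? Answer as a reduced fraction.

w0: successors {w0, w2}; □(r → ¬r ∨ ¬p) there: w0:T, w2:F. ✓
w2: successors {w4}; □(r → ¬r ∨ ¬p) there: w4:F. ✗
w4: successors {w5}; □(r → ¬r ∨ ¬p) there: w5:T. ✓
w5: successors {w0}; □(r → ¬r ∨ ¬p) there: w0:T. ✓
That's 3 of 4 worlds, so 3/4.

3/4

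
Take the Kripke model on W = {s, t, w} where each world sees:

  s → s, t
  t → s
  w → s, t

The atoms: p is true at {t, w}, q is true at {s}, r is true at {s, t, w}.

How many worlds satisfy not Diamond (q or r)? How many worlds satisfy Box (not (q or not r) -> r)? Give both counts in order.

For not Diamond (q or r):
s: Diamond (q or r) is T. ✗
t: Diamond (q or r) is T. ✗
w: Diamond (q or r) is T. ✗
— 0 worlds.
For Box (not (q or not r) -> r):
s: successors {s, t}; not (q or not r) -> r there: s:T, t:T. ✓
t: successors {s}; not (q or not r) -> r there: s:T. ✓
w: successors {s, t}; not (q or not r) -> r there: s:T, t:T. ✓
— 3 worlds.

0 and 3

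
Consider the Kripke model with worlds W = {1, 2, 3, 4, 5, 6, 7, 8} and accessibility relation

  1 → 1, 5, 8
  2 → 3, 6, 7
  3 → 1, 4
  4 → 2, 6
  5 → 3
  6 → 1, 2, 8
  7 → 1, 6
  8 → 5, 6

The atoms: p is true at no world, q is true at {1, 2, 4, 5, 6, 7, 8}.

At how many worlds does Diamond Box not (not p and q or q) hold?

1: successors {1, 5, 8}; Box not (not p and q or q) there: 1:F, 5:T, 8:F. ✓
2: successors {3, 6, 7}; Box not (not p and q or q) there: 3:F, 6:F, 7:F. ✗
3: successors {1, 4}; Box not (not p and q or q) there: 1:F, 4:F. ✗
4: successors {2, 6}; Box not (not p and q or q) there: 2:F, 6:F. ✗
5: successors {3}; Box not (not p and q or q) there: 3:F. ✗
6: successors {1, 2, 8}; Box not (not p and q or q) there: 1:F, 2:F, 8:F. ✗
7: successors {1, 6}; Box not (not p and q or q) there: 1:F, 6:F. ✗
8: successors {5, 6}; Box not (not p and q or q) there: 5:T, 6:F. ✓
Satisfying worlds: {1, 8}.

2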